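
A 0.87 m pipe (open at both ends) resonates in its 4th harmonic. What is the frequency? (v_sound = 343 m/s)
fₙ = nv/(2L) = 788.5 Hz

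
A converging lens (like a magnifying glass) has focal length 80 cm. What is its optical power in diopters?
P = 1/f = 1.25 D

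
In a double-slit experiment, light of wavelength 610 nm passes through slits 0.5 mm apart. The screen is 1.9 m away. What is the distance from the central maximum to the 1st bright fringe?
y = mλL/d = 2.318 mm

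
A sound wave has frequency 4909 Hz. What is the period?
T = 1/f = 2.037 × 10⁻⁴ s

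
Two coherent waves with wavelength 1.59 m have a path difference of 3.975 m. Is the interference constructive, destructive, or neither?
destructive — path difference = 2.5λ, an odd multiple of λ/2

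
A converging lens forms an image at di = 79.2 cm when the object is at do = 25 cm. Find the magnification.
M = −di/do = -3.168 (inverted image)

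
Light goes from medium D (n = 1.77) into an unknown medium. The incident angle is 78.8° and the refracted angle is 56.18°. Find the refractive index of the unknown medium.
n₂ = n₁·sin θ₁ / sin θ₂ = 2.09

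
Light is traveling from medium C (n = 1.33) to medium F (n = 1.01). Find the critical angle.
θc = arcsin(n₂/n₁) = 49.41°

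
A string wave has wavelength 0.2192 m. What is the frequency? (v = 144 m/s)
f = v/λ = 656.9 Hz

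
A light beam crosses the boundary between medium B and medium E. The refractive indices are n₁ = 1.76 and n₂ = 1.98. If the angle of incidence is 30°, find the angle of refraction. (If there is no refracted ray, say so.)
sin θ₂ = (n₁/n₂)·sin θ₁ = 0.4444 → θ₂ = 26.39°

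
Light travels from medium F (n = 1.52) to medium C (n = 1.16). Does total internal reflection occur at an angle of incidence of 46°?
θc = arcsin(n₂/n₁) = 49.74°; 46° < θc, so no — the ray refracts.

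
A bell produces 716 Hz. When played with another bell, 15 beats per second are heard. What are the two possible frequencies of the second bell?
f₂ = 716 ± 15 Hz → 731 Hz or 701 Hz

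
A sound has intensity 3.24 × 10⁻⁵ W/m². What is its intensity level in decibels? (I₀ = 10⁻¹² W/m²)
β = 10·log₁₀(I/I₀) = 75.11 dB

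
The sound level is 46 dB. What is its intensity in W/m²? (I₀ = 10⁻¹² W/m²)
I = I₀·10^(β/10) = 3.98 × 10⁻⁸ W/m²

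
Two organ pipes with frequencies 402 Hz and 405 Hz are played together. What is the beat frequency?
3 Hz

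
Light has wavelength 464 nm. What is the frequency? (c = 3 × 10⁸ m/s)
f = c/λ = 6.466 × 10¹⁴ Hz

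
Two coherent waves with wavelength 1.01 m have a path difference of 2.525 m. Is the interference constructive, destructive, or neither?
destructive — path difference = 2.5λ, an odd multiple of λ/2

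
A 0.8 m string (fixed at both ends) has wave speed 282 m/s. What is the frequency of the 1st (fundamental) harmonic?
fₙ = nv/(2L) = 176.2 Hz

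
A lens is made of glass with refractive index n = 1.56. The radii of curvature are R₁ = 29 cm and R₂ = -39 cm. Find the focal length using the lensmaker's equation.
1/f = (n − 1)(1/R₁ − 1/R₂) → f = 29.7 cm (converging lens)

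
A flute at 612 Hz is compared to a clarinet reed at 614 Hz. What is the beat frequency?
2 Hz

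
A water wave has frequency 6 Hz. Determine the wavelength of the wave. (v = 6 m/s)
λ = v/f = 1 m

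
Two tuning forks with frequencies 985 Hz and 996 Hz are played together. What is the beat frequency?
11 Hz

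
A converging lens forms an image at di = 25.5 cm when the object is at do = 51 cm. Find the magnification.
M = −di/do = -0.5 (inverted image)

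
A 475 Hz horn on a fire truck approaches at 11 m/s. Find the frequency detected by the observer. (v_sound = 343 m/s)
f_obs = f·v/(v − v_s) = 490.7 Hz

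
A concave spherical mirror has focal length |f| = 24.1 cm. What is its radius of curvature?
R = 2|f| = 48.2 cm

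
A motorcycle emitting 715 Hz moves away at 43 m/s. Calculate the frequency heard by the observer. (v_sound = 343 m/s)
f_obs = f·v/(v + v_s) = 635.3 Hz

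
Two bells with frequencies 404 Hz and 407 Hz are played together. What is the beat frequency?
3 Hz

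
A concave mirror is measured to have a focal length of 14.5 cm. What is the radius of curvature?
R = 2|f| = 29 cm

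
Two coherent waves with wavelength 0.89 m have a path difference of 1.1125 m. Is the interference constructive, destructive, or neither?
neither (partial) — path difference = 1.25λ, neither a whole number of wavelengths nor an odd multiple of λ/2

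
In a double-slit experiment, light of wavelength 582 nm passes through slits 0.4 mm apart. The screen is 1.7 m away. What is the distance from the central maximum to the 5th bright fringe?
y = mλL/d = 12.37 mm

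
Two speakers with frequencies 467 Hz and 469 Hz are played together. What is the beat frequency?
2 Hz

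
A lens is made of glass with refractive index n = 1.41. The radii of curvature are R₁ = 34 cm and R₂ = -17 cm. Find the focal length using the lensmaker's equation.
1/f = (n − 1)(1/R₁ − 1/R₂) → f = 27.64 cm (converging lens)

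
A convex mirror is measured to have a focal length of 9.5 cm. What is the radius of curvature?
R = 2|f| = 19 cm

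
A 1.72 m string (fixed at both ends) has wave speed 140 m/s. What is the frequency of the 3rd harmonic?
fₙ = nv/(2L) = 122.1 Hz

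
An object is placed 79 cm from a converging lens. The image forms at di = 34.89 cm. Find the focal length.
1/f = 1/do + 1/di → f = 24.2 cm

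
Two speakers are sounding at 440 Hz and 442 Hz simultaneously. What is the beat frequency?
2 Hz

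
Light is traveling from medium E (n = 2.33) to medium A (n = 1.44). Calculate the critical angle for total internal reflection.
θc = arcsin(n₂/n₁) = 38.17°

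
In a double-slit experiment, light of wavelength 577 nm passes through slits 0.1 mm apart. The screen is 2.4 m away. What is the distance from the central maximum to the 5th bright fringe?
y = mλL/d = 69.24 mm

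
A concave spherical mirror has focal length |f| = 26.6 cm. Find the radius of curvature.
R = 2|f| = 53.2 cm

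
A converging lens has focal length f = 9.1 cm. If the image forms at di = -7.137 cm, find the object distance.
1/do = 1/f − 1/di → do = 4 cm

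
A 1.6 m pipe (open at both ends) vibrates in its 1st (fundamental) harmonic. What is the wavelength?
λₙ = 2L/n = 3.2 m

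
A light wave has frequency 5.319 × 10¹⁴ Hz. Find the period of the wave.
T = 1/f = 1.880 × 10⁻¹⁵ s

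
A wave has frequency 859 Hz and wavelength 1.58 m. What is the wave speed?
v = fλ = 1357 m/s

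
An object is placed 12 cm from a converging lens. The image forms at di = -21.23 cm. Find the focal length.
1/f = 1/do + 1/di → f = 27.6 cm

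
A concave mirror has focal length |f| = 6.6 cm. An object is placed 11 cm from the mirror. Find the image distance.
f = +6.6 cm (concave); 1/di = 1/f − 1/do → di = 16.5 cm (real image, in front of mirror)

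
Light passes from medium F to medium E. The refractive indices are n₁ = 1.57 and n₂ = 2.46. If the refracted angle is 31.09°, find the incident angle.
sin θ₁ = (n₂/n₁)·sin θ₂ → θ₁ = 54.01°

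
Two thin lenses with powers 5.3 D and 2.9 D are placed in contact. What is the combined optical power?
P_total = P₁ + P₂ = 8.2 D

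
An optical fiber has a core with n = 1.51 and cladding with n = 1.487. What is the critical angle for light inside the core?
θc = arcsin(n_cladding/n_core) = 79.99°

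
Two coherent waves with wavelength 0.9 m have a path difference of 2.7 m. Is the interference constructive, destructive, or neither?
constructive — path difference = 3λ, a whole number of wavelengths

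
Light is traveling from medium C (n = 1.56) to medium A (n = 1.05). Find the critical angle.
θc = arcsin(n₂/n₁) = 42.3°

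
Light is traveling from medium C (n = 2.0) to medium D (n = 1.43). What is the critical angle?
θc = arcsin(n₂/n₁) = 45.64°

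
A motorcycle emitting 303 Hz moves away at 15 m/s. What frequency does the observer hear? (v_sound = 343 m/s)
f_obs = f·v/(v + v_s) = 290.3 Hz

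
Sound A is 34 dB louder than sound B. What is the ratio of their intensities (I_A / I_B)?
I_A/I_B = 10^(Δβ/10) = 2512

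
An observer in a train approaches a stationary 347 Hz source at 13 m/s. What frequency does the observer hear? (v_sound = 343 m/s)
f_obs = f·(v + v_o)/v = 360.2 Hz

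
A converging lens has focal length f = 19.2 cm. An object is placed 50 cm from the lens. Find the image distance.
1/di = 1/f − 1/do → di = 31.17 cm (real image)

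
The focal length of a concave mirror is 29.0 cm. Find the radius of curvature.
R = 2|f| = 58 cm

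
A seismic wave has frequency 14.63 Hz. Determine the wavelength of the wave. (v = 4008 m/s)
λ = v/f = 274 m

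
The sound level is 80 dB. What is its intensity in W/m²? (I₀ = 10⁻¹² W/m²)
I = I₀·10^(β/10) = 1.00 × 10⁻⁴ W/m²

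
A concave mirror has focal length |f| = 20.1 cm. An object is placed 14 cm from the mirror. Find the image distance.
f = +20.1 cm (concave); 1/di = 1/f − 1/do → di = -46.13 cm (virtual image, behind mirror)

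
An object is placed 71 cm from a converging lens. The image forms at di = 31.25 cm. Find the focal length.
1/f = 1/do + 1/di → f = 21.7 cm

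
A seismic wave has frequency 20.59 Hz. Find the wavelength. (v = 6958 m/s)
λ = v/f = 337.9 m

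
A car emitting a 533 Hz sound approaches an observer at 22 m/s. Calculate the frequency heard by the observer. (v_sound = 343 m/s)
f_obs = f·v/(v − v_s) = 569.5 Hz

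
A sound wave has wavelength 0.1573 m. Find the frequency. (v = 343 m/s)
f = v/λ = 2181 Hz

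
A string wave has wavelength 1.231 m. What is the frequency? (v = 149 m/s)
f = v/λ = 121 Hz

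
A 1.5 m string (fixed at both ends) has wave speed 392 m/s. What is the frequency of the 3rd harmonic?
fₙ = nv/(2L) = 392 Hz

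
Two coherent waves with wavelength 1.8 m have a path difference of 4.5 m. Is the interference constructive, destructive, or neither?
destructive — path difference = 2.5λ, an odd multiple of λ/2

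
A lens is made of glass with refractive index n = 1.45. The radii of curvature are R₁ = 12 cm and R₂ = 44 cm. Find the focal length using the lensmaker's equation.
1/f = (n − 1)(1/R₁ − 1/R₂) → f = 36.67 cm (converging lens)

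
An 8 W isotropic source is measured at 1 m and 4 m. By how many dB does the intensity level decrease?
Δβ = 20·log₁₀(r₂/r₁) = 12.04 dB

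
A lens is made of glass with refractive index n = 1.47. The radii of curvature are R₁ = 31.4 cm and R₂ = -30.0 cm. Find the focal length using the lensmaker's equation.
1/f = (n − 1)(1/R₁ − 1/R₂) → f = 32.64 cm (converging lens)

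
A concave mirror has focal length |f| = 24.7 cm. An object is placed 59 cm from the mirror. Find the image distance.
f = +24.7 cm (concave); 1/di = 1/f − 1/do → di = 42.49 cm (real image, in front of mirror)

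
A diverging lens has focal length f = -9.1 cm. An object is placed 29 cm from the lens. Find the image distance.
1/di = 1/f − 1/do → di = -6.927 cm (virtual image)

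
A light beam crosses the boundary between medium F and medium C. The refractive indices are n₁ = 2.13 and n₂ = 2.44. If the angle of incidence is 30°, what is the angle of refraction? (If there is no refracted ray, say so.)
sin θ₂ = (n₁/n₂)·sin θ₁ = 0.4365 → θ₂ = 25.88°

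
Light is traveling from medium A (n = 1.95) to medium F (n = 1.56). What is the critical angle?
θc = arcsin(n₂/n₁) = 53.13°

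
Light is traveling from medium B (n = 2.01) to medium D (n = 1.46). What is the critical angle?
θc = arcsin(n₂/n₁) = 46.58°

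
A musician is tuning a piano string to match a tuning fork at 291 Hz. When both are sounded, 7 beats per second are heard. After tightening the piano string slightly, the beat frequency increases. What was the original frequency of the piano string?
298 Hz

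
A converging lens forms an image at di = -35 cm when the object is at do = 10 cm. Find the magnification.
M = −di/do = 3.5 (upright image)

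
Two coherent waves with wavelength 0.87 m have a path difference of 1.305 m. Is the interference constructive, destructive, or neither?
destructive — path difference = 1.5λ, an odd multiple of λ/2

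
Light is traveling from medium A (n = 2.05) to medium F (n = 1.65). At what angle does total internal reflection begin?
θc = arcsin(n₂/n₁) = 53.6°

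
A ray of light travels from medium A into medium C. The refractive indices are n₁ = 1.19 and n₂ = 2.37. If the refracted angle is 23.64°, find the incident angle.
sin θ₁ = (n₂/n₁)·sin θ₂ → θ₁ = 53°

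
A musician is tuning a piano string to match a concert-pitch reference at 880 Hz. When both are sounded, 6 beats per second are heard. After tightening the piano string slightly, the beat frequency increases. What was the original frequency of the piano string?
886 Hz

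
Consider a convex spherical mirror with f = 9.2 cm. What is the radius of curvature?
R = 2|f| = 18.4 cm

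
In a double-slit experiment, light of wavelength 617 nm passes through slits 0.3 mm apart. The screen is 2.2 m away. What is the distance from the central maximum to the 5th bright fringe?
y = mλL/d = 22.62 mm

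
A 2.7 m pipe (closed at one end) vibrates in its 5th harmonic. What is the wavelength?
λₙ = 4L/n = 2.16 m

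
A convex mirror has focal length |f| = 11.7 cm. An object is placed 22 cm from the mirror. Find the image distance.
f = −11.7 cm (convex); 1/di = 1/f − 1/do → di = -7.638 cm (virtual image, behind mirror)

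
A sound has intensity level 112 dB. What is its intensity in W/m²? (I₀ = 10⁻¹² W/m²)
I = I₀·10^(β/10) = 1.58 × 10⁻¹ W/m²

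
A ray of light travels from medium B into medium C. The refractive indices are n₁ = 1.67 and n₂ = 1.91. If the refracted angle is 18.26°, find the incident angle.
sin θ₁ = (n₂/n₁)·sin θ₂ → θ₁ = 21°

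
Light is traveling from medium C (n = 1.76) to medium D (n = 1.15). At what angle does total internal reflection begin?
θc = arcsin(n₂/n₁) = 40.8°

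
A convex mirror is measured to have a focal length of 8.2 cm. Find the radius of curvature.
R = 2|f| = 16.4 cm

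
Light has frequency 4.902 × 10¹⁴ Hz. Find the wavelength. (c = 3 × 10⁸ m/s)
λ = c/f = 612 nm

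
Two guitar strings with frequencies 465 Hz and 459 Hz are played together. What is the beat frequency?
6 Hz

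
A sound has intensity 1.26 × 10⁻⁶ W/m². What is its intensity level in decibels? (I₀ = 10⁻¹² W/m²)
β = 10·log₁₀(I/I₀) = 61 dB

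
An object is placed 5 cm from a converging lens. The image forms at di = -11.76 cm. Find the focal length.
1/f = 1/do + 1/di → f = 8.698 cm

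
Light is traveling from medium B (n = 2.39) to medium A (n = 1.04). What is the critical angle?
θc = arcsin(n₂/n₁) = 25.79°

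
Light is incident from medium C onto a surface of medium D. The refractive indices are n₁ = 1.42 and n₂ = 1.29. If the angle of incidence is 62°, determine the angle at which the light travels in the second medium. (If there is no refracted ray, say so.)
sin θ₂ = (n₁/n₂)·sin θ₁ = 0.9719 → θ₂ = 76.39°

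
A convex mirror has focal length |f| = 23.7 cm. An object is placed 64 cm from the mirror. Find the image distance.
f = −23.7 cm (convex); 1/di = 1/f − 1/do → di = -17.3 cm (virtual image, behind mirror)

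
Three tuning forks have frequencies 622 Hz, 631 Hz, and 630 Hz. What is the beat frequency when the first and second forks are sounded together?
9 Hz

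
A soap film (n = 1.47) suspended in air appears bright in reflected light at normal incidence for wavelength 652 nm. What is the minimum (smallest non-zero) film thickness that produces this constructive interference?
2nt = (m − ½)λ with m = 1 → t = (m − ½)λ/(2n) = 110.9 nm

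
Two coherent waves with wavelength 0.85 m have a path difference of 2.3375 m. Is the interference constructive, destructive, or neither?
neither (partial) — path difference = 2.75λ, neither a whole number of wavelengths nor an odd multiple of λ/2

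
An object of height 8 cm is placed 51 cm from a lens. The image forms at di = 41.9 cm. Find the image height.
hi = (-di/do) × ho = -6.573 cm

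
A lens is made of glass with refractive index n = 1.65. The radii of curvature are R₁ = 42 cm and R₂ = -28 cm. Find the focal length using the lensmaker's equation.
1/f = (n − 1)(1/R₁ − 1/R₂) → f = 25.85 cm (converging lens)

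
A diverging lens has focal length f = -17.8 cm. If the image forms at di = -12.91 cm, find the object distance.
1/do = 1/f − 1/di → do = 46.99 cm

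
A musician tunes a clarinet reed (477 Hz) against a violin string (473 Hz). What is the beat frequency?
4 Hz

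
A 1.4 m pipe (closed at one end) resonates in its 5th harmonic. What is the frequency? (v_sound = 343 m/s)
fₙ = nv/(4L) = 306.2 Hz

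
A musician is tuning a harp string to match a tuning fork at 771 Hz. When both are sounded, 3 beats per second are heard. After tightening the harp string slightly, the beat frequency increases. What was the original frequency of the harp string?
774 Hz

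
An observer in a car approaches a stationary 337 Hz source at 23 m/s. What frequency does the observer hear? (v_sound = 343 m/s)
f_obs = f·(v + v_o)/v = 359.6 Hz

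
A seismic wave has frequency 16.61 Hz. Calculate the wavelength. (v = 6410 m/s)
λ = v/f = 385.9 m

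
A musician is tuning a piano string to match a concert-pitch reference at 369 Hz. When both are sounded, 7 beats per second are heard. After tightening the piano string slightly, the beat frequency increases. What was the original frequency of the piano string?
376 Hz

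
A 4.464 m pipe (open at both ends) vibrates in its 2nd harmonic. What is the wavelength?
λₙ = 2L/n = 4.464 m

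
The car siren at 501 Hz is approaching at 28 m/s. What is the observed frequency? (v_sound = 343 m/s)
f_obs = f·v/(v − v_s) = 545.5 Hz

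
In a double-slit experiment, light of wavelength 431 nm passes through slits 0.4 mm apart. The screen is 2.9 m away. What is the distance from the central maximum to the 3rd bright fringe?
y = mλL/d = 9.374 mm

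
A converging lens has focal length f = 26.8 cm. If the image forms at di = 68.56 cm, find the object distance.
1/do = 1/f − 1/di → do = 44 cm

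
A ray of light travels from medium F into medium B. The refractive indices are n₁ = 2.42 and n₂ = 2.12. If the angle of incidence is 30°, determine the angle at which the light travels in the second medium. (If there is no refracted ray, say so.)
sin θ₂ = (n₁/n₂)·sin θ₁ = 0.5708 → θ₂ = 34.8°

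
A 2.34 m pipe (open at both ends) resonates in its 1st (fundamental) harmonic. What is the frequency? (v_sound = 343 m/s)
fₙ = nv/(2L) = 73.29 Hz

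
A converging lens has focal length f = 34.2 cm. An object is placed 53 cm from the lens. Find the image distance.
1/di = 1/f − 1/do → di = 96.41 cm (real image)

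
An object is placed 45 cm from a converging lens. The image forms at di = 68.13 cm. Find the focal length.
1/f = 1/do + 1/di → f = 27.1 cm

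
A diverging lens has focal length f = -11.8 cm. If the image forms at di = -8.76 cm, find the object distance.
1/do = 1/f − 1/di → do = 34 cm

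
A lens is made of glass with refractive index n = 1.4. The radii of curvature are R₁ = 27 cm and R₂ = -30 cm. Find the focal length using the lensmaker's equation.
1/f = (n − 1)(1/R₁ − 1/R₂) → f = 35.53 cm (converging lens)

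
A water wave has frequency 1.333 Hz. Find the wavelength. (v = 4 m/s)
λ = v/f = 3.001 m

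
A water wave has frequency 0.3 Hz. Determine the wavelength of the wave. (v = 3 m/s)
λ = v/f = 10 m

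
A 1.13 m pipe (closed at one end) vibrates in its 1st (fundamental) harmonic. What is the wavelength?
λₙ = 4L/n = 4.52 m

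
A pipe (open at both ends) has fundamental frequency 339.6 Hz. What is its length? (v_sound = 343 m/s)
L = v/(2f₁) = 0.505 m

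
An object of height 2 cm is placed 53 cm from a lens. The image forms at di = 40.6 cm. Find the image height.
hi = (-di/do) × ho = -1.532 cm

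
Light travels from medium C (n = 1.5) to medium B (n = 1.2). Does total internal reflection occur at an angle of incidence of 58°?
θc = arcsin(n₂/n₁) = 53.13°; 58° > θc, so yes — total internal reflection.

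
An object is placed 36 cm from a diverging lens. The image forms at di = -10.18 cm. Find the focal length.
1/f = 1/do + 1/di → f = -14.19 cm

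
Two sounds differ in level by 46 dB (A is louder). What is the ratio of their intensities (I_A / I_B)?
I_A/I_B = 10^(Δβ/10) = 39810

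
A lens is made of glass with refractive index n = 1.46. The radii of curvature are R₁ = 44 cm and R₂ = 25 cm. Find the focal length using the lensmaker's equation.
1/f = (n − 1)(1/R₁ − 1/R₂) → f = -125.9 cm (diverging lens)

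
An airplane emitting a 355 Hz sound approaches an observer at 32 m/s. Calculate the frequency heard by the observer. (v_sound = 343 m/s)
f_obs = f·v/(v − v_s) = 391.5 Hz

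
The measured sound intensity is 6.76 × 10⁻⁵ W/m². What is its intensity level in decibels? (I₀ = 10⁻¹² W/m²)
β = 10·log₁₀(I/I₀) = 78.3 dB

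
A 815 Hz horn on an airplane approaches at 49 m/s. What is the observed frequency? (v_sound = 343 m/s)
f_obs = f·v/(v − v_s) = 950.8 Hz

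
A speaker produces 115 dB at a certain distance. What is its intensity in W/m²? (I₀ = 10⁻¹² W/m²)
I = I₀·10^(β/10) = 3.16 × 10⁻¹ W/m²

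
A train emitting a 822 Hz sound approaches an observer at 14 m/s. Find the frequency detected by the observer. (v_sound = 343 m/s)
f_obs = f·v/(v − v_s) = 857 Hz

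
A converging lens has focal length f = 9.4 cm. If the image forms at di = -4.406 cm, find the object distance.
1/do = 1/f − 1/di → do = 3 cm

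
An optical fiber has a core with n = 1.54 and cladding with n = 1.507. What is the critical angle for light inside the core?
θc = arcsin(n_cladding/n_core) = 78.12°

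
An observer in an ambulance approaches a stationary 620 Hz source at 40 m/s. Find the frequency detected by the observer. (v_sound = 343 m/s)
f_obs = f·(v + v_o)/v = 692.3 Hz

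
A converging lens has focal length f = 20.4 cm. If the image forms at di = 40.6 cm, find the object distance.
1/do = 1/f − 1/di → do = 41 cm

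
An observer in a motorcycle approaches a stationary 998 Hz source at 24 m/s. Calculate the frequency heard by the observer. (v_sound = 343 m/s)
f_obs = f·(v + v_o)/v = 1068 Hz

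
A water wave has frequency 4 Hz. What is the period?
T = 1/f = 0.25 s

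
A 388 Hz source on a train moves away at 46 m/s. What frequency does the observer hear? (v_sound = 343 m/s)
f_obs = f·v/(v + v_s) = 342.1 Hz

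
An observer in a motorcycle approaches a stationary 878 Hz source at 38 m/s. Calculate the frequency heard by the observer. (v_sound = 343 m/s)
f_obs = f·(v + v_o)/v = 975.3 Hz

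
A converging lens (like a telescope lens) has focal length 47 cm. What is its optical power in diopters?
P = 1/f = 2.128 D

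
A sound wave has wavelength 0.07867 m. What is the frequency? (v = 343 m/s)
f = v/λ = 4360 Hz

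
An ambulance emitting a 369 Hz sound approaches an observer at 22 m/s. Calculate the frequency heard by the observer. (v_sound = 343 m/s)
f_obs = f·v/(v − v_s) = 394.3 Hz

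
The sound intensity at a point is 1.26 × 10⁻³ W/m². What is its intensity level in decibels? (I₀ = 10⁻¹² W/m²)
β = 10·log₁₀(I/I₀) = 91 dB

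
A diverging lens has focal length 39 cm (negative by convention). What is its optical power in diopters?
P = 1/f = -2.564 D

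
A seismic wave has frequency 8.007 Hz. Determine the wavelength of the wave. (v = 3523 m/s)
λ = v/f = 440 m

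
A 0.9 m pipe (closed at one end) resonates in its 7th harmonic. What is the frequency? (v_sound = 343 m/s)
fₙ = nv/(4L) = 666.9 Hz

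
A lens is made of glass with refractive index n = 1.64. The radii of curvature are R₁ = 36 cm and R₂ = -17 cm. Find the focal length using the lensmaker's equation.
1/f = (n − 1)(1/R₁ − 1/R₂) → f = 18.04 cm (converging lens)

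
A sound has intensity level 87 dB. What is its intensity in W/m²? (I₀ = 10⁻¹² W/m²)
I = I₀·10^(β/10) = 5.01 × 10⁻⁴ W/m²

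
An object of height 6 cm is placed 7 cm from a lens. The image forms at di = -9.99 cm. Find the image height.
hi = (-di/do) × ho = 8.563 cm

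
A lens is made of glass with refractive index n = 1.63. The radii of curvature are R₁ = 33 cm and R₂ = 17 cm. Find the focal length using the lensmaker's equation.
1/f = (n − 1)(1/R₁ − 1/R₂) → f = -55.65 cm (diverging lens)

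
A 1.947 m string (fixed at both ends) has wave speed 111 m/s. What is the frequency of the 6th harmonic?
fₙ = nv/(2L) = 171 Hz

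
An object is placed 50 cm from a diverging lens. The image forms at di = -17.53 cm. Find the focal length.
1/f = 1/do + 1/di → f = -26.99 cm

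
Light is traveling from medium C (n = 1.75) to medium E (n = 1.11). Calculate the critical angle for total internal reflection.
θc = arcsin(n₂/n₁) = 39.37°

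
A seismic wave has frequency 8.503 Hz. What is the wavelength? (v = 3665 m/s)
λ = v/f = 431 m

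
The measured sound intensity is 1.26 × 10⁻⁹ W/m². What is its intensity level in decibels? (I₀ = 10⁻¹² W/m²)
β = 10·log₁₀(I/I₀) = 31 dB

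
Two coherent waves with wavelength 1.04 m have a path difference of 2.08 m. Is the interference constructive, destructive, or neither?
constructive — path difference = 2λ, a whole number of wavelengths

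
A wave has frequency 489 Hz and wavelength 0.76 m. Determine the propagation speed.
v = fλ = 371.6 m/s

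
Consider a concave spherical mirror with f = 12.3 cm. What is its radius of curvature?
R = 2|f| = 24.6 cm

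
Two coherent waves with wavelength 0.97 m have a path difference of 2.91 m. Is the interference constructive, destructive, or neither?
constructive — path difference = 3λ, a whole number of wavelengths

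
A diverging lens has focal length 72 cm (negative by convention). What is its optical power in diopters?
P = 1/f = -1.389 D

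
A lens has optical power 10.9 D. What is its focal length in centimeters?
f = 1/P = 9.174 cm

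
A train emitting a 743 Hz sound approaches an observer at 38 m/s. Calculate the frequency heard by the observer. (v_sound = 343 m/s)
f_obs = f·v/(v − v_s) = 835.6 Hz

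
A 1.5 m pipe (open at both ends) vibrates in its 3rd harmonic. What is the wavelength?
λₙ = 2L/n = 1 m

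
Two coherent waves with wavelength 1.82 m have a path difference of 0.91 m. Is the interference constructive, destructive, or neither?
destructive — path difference = 0.5λ, an odd multiple of λ/2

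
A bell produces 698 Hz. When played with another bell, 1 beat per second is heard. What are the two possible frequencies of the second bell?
f₂ = 698 ± 1 Hz → 699 Hz or 697 Hz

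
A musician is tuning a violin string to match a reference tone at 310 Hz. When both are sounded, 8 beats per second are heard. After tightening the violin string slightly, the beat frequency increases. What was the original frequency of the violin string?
318 Hz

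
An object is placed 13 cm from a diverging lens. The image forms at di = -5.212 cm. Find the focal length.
1/f = 1/do + 1/di → f = -8.7 cm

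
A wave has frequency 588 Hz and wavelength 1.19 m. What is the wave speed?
v = fλ = 699.7 m/s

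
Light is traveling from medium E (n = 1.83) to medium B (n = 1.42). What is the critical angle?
θc = arcsin(n₂/n₁) = 50.89°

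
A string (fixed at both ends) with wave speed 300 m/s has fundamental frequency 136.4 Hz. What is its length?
L = v/(2f₁) = 1.1 m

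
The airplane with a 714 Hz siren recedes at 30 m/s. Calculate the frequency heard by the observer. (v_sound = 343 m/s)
f_obs = f·v/(v + v_s) = 656.6 Hz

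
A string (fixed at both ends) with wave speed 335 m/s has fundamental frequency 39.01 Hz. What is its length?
L = v/(2f₁) = 4.294 m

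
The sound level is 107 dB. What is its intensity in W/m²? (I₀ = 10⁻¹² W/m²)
I = I₀·10^(β/10) = 5.01 × 10⁻² W/m²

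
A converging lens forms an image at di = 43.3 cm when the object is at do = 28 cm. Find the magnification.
M = −di/do = -1.546 (inverted image)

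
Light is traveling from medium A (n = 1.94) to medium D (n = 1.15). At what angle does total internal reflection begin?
θc = arcsin(n₂/n₁) = 36.35°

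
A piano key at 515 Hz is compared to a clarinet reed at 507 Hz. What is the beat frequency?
8 Hz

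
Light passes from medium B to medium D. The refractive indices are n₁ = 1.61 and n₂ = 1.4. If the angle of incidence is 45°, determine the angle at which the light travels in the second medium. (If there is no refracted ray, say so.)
sin θ₂ = (n₁/n₂)·sin θ₁ = 0.8132 → θ₂ = 54.41°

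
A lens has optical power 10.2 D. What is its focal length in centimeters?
f = 1/P = 9.804 cm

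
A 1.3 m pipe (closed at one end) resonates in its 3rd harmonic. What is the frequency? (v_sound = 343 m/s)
fₙ = nv/(4L) = 197.9 Hz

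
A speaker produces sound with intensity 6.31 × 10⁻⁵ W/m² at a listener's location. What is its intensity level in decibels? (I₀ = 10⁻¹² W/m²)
β = 10·log₁₀(I/I₀) = 78 dB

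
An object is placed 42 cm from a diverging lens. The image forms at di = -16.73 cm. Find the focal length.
1/f = 1/do + 1/di → f = -27.81 cm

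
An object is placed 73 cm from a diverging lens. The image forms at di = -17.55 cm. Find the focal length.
1/f = 1/do + 1/di → f = -23.1 cm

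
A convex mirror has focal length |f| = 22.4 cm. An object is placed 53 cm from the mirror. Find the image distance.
f = −22.4 cm (convex); 1/di = 1/f − 1/do → di = -15.75 cm (virtual image, behind mirror)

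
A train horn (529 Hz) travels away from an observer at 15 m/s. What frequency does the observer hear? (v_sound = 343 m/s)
f_obs = f·v/(v + v_s) = 506.8 Hz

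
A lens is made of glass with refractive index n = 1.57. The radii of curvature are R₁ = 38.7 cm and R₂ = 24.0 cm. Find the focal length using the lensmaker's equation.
1/f = (n − 1)(1/R₁ − 1/R₂) → f = -110.8 cm (diverging lens)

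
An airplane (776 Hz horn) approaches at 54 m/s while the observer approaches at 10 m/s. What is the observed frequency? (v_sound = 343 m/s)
f_obs = f·(v + v_o)/(v − v_s) = 947.8 Hz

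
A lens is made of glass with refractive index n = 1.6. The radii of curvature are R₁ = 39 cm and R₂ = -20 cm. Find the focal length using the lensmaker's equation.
1/f = (n − 1)(1/R₁ − 1/R₂) → f = 22.03 cm (converging lens)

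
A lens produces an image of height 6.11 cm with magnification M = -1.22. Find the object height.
ho = |hi|/|M| = 5.008 cm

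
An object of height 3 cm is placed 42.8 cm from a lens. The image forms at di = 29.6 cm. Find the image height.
hi = (-di/do) × ho = -2.075 cm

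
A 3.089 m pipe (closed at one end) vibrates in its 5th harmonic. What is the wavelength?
λₙ = 4L/n = 2.471 m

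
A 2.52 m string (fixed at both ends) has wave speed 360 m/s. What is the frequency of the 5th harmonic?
fₙ = nv/(2L) = 357.1 Hz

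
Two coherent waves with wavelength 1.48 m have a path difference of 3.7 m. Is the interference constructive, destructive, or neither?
destructive — path difference = 2.5λ, an odd multiple of λ/2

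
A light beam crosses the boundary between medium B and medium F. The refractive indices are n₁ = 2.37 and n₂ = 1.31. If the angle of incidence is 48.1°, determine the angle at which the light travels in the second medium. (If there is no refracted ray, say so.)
sin θ₂ = (n₁/n₂)·sin θ₁ = 1.347 > 1, so there is no refracted ray — the light undergoes total internal reflection.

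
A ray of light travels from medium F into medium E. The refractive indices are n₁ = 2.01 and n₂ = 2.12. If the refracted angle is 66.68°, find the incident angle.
sin θ₁ = (n₂/n₁)·sin θ₂ → θ₁ = 75.6°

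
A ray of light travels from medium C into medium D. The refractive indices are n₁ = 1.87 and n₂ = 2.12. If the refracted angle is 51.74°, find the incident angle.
sin θ₁ = (n₂/n₁)·sin θ₂ → θ₁ = 62.9°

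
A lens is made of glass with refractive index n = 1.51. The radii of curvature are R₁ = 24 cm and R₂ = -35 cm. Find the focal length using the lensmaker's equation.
1/f = (n − 1)(1/R₁ − 1/R₂) → f = 27.92 cm (converging lens)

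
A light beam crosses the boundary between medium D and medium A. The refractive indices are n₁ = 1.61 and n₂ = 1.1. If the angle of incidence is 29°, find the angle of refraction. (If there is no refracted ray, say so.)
sin θ₂ = (n₁/n₂)·sin θ₁ = 0.7096 → θ₂ = 45.2°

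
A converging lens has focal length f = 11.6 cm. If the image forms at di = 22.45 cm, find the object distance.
1/do = 1/f − 1/di → do = 24 cm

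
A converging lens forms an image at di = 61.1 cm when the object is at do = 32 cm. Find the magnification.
M = −di/do = -1.909 (inverted image)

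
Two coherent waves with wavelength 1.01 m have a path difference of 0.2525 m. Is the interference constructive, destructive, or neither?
neither (partial) — path difference = 0.25λ, neither a whole number of wavelengths nor an odd multiple of λ/2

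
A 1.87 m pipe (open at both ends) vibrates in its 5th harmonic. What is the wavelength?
λₙ = 2L/n = 0.748 m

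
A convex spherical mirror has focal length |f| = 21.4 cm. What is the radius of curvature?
R = 2|f| = 42.8 cm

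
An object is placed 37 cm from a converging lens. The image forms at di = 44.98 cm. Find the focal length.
1/f = 1/do + 1/di → f = 20.3 cm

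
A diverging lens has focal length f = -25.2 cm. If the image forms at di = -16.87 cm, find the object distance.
1/do = 1/f − 1/di → do = 51.04 cm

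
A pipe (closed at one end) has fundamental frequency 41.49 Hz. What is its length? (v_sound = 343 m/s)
L = v/(4f₁) = 2.067 m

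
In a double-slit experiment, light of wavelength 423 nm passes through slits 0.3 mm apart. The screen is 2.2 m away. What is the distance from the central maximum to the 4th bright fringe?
y = mλL/d = 12.41 mm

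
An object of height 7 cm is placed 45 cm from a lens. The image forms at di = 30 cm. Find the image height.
hi = (-di/do) × ho = -4.667 cm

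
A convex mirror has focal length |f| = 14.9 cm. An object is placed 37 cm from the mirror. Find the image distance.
f = −14.9 cm (convex); 1/di = 1/f − 1/do → di = -10.62 cm (virtual image, behind mirror)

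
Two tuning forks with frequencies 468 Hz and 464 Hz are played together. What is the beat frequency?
4 Hz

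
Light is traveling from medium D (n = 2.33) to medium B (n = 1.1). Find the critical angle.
θc = arcsin(n₂/n₁) = 28.17°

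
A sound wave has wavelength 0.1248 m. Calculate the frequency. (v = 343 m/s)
f = v/λ = 2748 Hz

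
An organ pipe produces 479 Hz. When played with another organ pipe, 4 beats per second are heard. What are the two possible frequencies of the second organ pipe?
f₂ = 479 ± 4 Hz → 483 Hz or 475 Hz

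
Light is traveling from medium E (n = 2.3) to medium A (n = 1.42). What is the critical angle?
θc = arcsin(n₂/n₁) = 38.13°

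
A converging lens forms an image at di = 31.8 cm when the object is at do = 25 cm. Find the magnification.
M = −di/do = -1.272 (inverted image)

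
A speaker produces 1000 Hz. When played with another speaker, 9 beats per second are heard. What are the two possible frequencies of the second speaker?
f₂ = 1000 ± 9 Hz → 1009 Hz or 991 Hz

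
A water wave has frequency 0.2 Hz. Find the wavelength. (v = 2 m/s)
λ = v/f = 10 m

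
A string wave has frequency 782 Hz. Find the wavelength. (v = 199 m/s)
λ = v/f = 0.2545 m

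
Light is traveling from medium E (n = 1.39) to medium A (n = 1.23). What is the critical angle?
θc = arcsin(n₂/n₁) = 62.24°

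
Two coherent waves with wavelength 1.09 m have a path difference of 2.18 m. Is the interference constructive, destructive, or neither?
constructive — path difference = 2λ, a whole number of wavelengths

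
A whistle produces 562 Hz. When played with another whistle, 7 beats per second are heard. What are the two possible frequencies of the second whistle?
f₂ = 562 ± 7 Hz → 569 Hz or 555 Hz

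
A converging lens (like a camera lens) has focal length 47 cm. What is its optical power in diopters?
P = 1/f = 2.128 D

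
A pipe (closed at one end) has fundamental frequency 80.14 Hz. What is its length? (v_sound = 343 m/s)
L = v/(4f₁) = 1.07 m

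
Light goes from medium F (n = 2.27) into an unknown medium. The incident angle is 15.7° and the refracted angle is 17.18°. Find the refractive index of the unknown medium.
n₂ = n₁·sin θ₁ / sin θ₂ = 2.08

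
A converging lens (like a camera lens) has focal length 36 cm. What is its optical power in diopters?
P = 1/f = 2.778 D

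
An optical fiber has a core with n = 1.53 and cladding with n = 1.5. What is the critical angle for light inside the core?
θc = arcsin(n_cladding/n_core) = 78.64°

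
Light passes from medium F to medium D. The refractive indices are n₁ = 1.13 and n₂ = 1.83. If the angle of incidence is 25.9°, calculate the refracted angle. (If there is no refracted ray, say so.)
sin θ₂ = (n₁/n₂)·sin θ₁ = 0.2697 → θ₂ = 15.65°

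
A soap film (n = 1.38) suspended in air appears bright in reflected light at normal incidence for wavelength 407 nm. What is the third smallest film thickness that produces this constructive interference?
2nt = (m − ½)λ with m = 3 → t = (m − ½)λ/(2n) = 368.7 nm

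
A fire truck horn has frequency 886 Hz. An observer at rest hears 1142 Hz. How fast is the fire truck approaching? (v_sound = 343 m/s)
v_s = v·(1 − f/f_obs) = 76.89 m/s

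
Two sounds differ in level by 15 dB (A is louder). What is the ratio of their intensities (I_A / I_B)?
I_A/I_B = 10^(Δβ/10) = 31.62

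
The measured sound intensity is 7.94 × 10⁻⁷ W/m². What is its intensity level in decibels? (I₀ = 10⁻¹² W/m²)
β = 10·log₁₀(I/I₀) = 59 dB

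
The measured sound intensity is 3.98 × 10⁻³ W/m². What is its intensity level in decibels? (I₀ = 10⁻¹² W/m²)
β = 10·log₁₀(I/I₀) = 96 dB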